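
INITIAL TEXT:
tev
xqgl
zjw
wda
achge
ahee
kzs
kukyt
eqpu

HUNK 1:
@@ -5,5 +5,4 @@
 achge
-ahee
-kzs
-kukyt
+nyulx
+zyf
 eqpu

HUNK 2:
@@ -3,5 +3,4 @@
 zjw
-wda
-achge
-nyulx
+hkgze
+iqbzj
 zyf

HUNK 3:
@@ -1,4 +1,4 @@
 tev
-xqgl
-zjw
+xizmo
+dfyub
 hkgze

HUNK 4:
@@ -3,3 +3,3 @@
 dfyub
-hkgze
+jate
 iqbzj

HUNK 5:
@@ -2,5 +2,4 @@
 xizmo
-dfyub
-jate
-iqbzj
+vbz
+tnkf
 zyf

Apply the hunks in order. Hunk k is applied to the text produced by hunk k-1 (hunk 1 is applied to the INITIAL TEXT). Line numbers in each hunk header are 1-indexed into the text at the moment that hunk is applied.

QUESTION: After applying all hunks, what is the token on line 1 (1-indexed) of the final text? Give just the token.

Hunk 1: at line 5 remove [ahee,kzs,kukyt] add [nyulx,zyf] -> 8 lines: tev xqgl zjw wda achge nyulx zyf eqpu
Hunk 2: at line 3 remove [wda,achge,nyulx] add [hkgze,iqbzj] -> 7 lines: tev xqgl zjw hkgze iqbzj zyf eqpu
Hunk 3: at line 1 remove [xqgl,zjw] add [xizmo,dfyub] -> 7 lines: tev xizmo dfyub hkgze iqbzj zyf eqpu
Hunk 4: at line 3 remove [hkgze] add [jate] -> 7 lines: tev xizmo dfyub jate iqbzj zyf eqpu
Hunk 5: at line 2 remove [dfyub,jate,iqbzj] add [vbz,tnkf] -> 6 lines: tev xizmo vbz tnkf zyf eqpu
Final line 1: tev

Answer: tev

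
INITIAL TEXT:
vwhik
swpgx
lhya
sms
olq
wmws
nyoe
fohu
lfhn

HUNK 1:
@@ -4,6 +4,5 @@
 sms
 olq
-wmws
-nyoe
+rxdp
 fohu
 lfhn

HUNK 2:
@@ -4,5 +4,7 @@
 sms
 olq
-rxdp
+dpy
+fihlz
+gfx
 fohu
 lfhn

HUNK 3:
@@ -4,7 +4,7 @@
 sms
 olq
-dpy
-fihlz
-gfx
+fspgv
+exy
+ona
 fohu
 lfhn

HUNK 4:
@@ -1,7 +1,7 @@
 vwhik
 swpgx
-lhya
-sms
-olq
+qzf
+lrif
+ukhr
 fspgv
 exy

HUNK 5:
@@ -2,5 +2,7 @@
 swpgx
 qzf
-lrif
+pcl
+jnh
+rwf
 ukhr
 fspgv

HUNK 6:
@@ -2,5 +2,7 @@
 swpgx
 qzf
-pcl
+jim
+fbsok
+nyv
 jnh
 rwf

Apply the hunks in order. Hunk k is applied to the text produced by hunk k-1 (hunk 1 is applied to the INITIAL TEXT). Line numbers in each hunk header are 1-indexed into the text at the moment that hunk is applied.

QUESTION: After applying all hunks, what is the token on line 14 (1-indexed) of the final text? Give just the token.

Hunk 1: at line 4 remove [wmws,nyoe] add [rxdp] -> 8 lines: vwhik swpgx lhya sms olq rxdp fohu lfhn
Hunk 2: at line 4 remove [rxdp] add [dpy,fihlz,gfx] -> 10 lines: vwhik swpgx lhya sms olq dpy fihlz gfx fohu lfhn
Hunk 3: at line 4 remove [dpy,fihlz,gfx] add [fspgv,exy,ona] -> 10 lines: vwhik swpgx lhya sms olq fspgv exy ona fohu lfhn
Hunk 4: at line 1 remove [lhya,sms,olq] add [qzf,lrif,ukhr] -> 10 lines: vwhik swpgx qzf lrif ukhr fspgv exy ona fohu lfhn
Hunk 5: at line 2 remove [lrif] add [pcl,jnh,rwf] -> 12 lines: vwhik swpgx qzf pcl jnh rwf ukhr fspgv exy ona fohu lfhn
Hunk 6: at line 2 remove [pcl] add [jim,fbsok,nyv] -> 14 lines: vwhik swpgx qzf jim fbsok nyv jnh rwf ukhr fspgv exy ona fohu lfhn
Final line 14: lfhn

Answer: lfhn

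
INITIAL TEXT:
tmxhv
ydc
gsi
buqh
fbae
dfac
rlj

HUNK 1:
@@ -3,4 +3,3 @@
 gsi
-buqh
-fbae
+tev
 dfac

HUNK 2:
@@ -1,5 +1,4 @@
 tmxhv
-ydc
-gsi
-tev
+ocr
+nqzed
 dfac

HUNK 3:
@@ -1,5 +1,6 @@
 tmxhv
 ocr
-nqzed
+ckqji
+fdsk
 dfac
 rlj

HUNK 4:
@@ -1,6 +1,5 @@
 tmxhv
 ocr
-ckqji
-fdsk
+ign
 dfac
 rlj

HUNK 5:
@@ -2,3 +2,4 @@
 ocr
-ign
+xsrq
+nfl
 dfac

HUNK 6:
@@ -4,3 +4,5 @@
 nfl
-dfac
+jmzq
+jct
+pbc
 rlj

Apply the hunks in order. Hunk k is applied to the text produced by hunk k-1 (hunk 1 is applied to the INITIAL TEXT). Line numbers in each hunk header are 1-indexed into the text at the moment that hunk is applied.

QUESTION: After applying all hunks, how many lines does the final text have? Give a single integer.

Hunk 1: at line 3 remove [buqh,fbae] add [tev] -> 6 lines: tmxhv ydc gsi tev dfac rlj
Hunk 2: at line 1 remove [ydc,gsi,tev] add [ocr,nqzed] -> 5 lines: tmxhv ocr nqzed dfac rlj
Hunk 3: at line 1 remove [nqzed] add [ckqji,fdsk] -> 6 lines: tmxhv ocr ckqji fdsk dfac rlj
Hunk 4: at line 1 remove [ckqji,fdsk] add [ign] -> 5 lines: tmxhv ocr ign dfac rlj
Hunk 5: at line 2 remove [ign] add [xsrq,nfl] -> 6 lines: tmxhv ocr xsrq nfl dfac rlj
Hunk 6: at line 4 remove [dfac] add [jmzq,jct,pbc] -> 8 lines: tmxhv ocr xsrq nfl jmzq jct pbc rlj
Final line count: 8

Answer: 8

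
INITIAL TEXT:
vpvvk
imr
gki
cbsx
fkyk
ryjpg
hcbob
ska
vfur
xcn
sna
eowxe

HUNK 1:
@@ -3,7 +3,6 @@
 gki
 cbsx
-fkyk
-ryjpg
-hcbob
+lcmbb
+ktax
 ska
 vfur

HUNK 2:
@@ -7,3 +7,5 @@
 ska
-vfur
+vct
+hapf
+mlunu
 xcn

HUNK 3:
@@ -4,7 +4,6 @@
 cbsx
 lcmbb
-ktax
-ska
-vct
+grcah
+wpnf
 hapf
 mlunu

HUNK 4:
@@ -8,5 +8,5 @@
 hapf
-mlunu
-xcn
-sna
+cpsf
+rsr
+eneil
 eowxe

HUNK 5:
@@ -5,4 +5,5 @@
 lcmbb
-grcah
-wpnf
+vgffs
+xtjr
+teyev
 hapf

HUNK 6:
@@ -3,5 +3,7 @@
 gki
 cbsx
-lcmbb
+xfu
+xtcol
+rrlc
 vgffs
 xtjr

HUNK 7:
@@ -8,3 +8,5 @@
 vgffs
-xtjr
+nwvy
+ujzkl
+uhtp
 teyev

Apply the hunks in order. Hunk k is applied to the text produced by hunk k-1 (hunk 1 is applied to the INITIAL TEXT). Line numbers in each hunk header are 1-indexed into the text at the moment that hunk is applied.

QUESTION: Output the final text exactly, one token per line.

Hunk 1: at line 3 remove [fkyk,ryjpg,hcbob] add [lcmbb,ktax] -> 11 lines: vpvvk imr gki cbsx lcmbb ktax ska vfur xcn sna eowxe
Hunk 2: at line 7 remove [vfur] add [vct,hapf,mlunu] -> 13 lines: vpvvk imr gki cbsx lcmbb ktax ska vct hapf mlunu xcn sna eowxe
Hunk 3: at line 4 remove [ktax,ska,vct] add [grcah,wpnf] -> 12 lines: vpvvk imr gki cbsx lcmbb grcah wpnf hapf mlunu xcn sna eowxe
Hunk 4: at line 8 remove [mlunu,xcn,sna] add [cpsf,rsr,eneil] -> 12 lines: vpvvk imr gki cbsx lcmbb grcah wpnf hapf cpsf rsr eneil eowxe
Hunk 5: at line 5 remove [grcah,wpnf] add [vgffs,xtjr,teyev] -> 13 lines: vpvvk imr gki cbsx lcmbb vgffs xtjr teyev hapf cpsf rsr eneil eowxe
Hunk 6: at line 3 remove [lcmbb] add [xfu,xtcol,rrlc] -> 15 lines: vpvvk imr gki cbsx xfu xtcol rrlc vgffs xtjr teyev hapf cpsf rsr eneil eowxe
Hunk 7: at line 8 remove [xtjr] add [nwvy,ujzkl,uhtp] -> 17 lines: vpvvk imr gki cbsx xfu xtcol rrlc vgffs nwvy ujzkl uhtp teyev hapf cpsf rsr eneil eowxe

Answer: vpvvk
imr
gki
cbsx
xfu
xtcol
rrlc
vgffs
nwvy
ujzkl
uhtp
teyev
hapf
cpsf
rsr
eneil
eowxe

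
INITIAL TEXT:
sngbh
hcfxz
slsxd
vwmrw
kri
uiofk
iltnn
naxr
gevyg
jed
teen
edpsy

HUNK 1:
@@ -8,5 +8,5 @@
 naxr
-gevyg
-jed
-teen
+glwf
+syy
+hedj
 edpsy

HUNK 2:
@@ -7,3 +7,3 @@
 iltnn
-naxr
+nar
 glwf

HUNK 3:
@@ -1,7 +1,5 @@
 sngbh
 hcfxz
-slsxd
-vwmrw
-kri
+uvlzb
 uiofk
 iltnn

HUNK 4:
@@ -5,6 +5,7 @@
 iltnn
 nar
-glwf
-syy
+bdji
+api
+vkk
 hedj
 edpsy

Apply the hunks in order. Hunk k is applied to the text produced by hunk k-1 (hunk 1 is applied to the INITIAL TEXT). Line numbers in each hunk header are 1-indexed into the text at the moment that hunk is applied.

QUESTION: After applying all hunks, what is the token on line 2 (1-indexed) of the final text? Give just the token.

Answer: hcfxz

Derivation:
Hunk 1: at line 8 remove [gevyg,jed,teen] add [glwf,syy,hedj] -> 12 lines: sngbh hcfxz slsxd vwmrw kri uiofk iltnn naxr glwf syy hedj edpsy
Hunk 2: at line 7 remove [naxr] add [nar] -> 12 lines: sngbh hcfxz slsxd vwmrw kri uiofk iltnn nar glwf syy hedj edpsy
Hunk 3: at line 1 remove [slsxd,vwmrw,kri] add [uvlzb] -> 10 lines: sngbh hcfxz uvlzb uiofk iltnn nar glwf syy hedj edpsy
Hunk 4: at line 5 remove [glwf,syy] add [bdji,api,vkk] -> 11 lines: sngbh hcfxz uvlzb uiofk iltnn nar bdji api vkk hedj edpsy
Final line 2: hcfxz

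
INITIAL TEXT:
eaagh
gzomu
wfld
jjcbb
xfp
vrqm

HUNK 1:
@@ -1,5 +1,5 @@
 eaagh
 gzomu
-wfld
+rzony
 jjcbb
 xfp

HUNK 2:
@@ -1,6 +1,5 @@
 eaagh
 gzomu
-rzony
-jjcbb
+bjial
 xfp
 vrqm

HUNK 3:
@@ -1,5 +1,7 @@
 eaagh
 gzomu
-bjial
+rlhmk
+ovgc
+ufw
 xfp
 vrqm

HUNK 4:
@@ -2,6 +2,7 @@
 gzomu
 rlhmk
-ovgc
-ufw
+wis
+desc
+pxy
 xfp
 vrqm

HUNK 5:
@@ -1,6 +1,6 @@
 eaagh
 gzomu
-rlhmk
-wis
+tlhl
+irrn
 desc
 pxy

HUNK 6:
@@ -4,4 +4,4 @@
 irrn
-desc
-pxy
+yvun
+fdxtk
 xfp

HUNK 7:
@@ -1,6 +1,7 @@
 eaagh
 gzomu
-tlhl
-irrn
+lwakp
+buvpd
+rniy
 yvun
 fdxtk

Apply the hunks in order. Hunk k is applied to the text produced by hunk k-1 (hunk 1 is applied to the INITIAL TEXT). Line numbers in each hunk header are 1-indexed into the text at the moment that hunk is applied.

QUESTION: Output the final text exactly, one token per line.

Answer: eaagh
gzomu
lwakp
buvpd
rniy
yvun
fdxtk
xfp
vrqm

Derivation:
Hunk 1: at line 1 remove [wfld] add [rzony] -> 6 lines: eaagh gzomu rzony jjcbb xfp vrqm
Hunk 2: at line 1 remove [rzony,jjcbb] add [bjial] -> 5 lines: eaagh gzomu bjial xfp vrqm
Hunk 3: at line 1 remove [bjial] add [rlhmk,ovgc,ufw] -> 7 lines: eaagh gzomu rlhmk ovgc ufw xfp vrqm
Hunk 4: at line 2 remove [ovgc,ufw] add [wis,desc,pxy] -> 8 lines: eaagh gzomu rlhmk wis desc pxy xfp vrqm
Hunk 5: at line 1 remove [rlhmk,wis] add [tlhl,irrn] -> 8 lines: eaagh gzomu tlhl irrn desc pxy xfp vrqm
Hunk 6: at line 4 remove [desc,pxy] add [yvun,fdxtk] -> 8 lines: eaagh gzomu tlhl irrn yvun fdxtk xfp vrqm
Hunk 7: at line 1 remove [tlhl,irrn] add [lwakp,buvpd,rniy] -> 9 lines: eaagh gzomu lwakp buvpd rniy yvun fdxtk xfp vrqm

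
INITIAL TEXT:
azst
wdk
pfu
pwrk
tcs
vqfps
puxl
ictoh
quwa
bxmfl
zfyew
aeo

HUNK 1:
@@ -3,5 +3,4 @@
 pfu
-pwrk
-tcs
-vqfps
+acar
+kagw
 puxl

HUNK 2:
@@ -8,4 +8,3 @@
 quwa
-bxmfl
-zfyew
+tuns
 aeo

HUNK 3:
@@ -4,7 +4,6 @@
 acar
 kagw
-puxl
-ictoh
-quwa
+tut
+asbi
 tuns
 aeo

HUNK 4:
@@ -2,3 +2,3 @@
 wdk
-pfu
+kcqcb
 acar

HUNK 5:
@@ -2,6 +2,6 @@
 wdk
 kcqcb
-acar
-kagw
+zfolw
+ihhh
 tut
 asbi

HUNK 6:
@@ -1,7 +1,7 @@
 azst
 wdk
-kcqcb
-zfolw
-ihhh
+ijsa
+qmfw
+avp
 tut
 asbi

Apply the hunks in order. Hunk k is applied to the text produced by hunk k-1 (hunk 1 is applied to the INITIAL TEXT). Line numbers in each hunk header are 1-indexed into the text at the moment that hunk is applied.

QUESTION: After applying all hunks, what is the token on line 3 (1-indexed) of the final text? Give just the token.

Answer: ijsa

Derivation:
Hunk 1: at line 3 remove [pwrk,tcs,vqfps] add [acar,kagw] -> 11 lines: azst wdk pfu acar kagw puxl ictoh quwa bxmfl zfyew aeo
Hunk 2: at line 8 remove [bxmfl,zfyew] add [tuns] -> 10 lines: azst wdk pfu acar kagw puxl ictoh quwa tuns aeo
Hunk 3: at line 4 remove [puxl,ictoh,quwa] add [tut,asbi] -> 9 lines: azst wdk pfu acar kagw tut asbi tuns aeo
Hunk 4: at line 2 remove [pfu] add [kcqcb] -> 9 lines: azst wdk kcqcb acar kagw tut asbi tuns aeo
Hunk 5: at line 2 remove [acar,kagw] add [zfolw,ihhh] -> 9 lines: azst wdk kcqcb zfolw ihhh tut asbi tuns aeo
Hunk 6: at line 1 remove [kcqcb,zfolw,ihhh] add [ijsa,qmfw,avp] -> 9 lines: azst wdk ijsa qmfw avp tut asbi tuns aeo
Final line 3: ijsa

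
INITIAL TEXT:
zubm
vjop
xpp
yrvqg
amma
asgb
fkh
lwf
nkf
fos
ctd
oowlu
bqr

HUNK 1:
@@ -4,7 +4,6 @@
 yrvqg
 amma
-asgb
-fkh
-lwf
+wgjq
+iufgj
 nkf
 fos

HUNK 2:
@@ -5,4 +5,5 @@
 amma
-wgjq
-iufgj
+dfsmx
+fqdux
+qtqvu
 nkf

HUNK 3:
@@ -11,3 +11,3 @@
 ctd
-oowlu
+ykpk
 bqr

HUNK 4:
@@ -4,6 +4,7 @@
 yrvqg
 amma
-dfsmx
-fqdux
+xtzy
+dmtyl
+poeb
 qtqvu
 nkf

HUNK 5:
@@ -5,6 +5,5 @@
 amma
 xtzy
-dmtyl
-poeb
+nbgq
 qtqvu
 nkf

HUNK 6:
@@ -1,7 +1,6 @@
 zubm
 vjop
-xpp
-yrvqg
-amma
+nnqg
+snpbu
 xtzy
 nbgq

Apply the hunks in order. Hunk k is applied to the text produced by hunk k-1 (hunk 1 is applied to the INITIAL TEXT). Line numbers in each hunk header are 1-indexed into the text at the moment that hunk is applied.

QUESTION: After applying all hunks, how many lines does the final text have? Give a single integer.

Answer: 12

Derivation:
Hunk 1: at line 4 remove [asgb,fkh,lwf] add [wgjq,iufgj] -> 12 lines: zubm vjop xpp yrvqg amma wgjq iufgj nkf fos ctd oowlu bqr
Hunk 2: at line 5 remove [wgjq,iufgj] add [dfsmx,fqdux,qtqvu] -> 13 lines: zubm vjop xpp yrvqg amma dfsmx fqdux qtqvu nkf fos ctd oowlu bqr
Hunk 3: at line 11 remove [oowlu] add [ykpk] -> 13 lines: zubm vjop xpp yrvqg amma dfsmx fqdux qtqvu nkf fos ctd ykpk bqr
Hunk 4: at line 4 remove [dfsmx,fqdux] add [xtzy,dmtyl,poeb] -> 14 lines: zubm vjop xpp yrvqg amma xtzy dmtyl poeb qtqvu nkf fos ctd ykpk bqr
Hunk 5: at line 5 remove [dmtyl,poeb] add [nbgq] -> 13 lines: zubm vjop xpp yrvqg amma xtzy nbgq qtqvu nkf fos ctd ykpk bqr
Hunk 6: at line 1 remove [xpp,yrvqg,amma] add [nnqg,snpbu] -> 12 lines: zubm vjop nnqg snpbu xtzy nbgq qtqvu nkf fos ctd ykpk bqr
Final line count: 12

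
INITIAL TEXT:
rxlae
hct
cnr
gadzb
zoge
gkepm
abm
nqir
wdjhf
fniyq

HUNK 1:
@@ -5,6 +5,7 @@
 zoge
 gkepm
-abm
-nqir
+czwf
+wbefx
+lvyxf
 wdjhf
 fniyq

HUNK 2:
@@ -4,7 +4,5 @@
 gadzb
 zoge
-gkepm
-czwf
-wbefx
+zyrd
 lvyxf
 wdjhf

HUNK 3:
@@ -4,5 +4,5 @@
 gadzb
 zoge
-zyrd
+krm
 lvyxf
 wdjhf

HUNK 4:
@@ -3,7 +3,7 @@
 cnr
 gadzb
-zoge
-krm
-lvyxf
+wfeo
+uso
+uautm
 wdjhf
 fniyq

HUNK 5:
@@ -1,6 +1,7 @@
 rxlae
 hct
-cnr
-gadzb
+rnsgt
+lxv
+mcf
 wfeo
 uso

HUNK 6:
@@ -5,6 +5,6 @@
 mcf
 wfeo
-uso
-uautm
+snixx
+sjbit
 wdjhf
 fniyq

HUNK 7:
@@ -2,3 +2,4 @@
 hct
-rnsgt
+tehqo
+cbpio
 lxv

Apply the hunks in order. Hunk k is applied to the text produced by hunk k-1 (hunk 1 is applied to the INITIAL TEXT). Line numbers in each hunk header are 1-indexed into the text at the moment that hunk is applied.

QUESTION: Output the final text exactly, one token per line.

Hunk 1: at line 5 remove [abm,nqir] add [czwf,wbefx,lvyxf] -> 11 lines: rxlae hct cnr gadzb zoge gkepm czwf wbefx lvyxf wdjhf fniyq
Hunk 2: at line 4 remove [gkepm,czwf,wbefx] add [zyrd] -> 9 lines: rxlae hct cnr gadzb zoge zyrd lvyxf wdjhf fniyq
Hunk 3: at line 4 remove [zyrd] add [krm] -> 9 lines: rxlae hct cnr gadzb zoge krm lvyxf wdjhf fniyq
Hunk 4: at line 3 remove [zoge,krm,lvyxf] add [wfeo,uso,uautm] -> 9 lines: rxlae hct cnr gadzb wfeo uso uautm wdjhf fniyq
Hunk 5: at line 1 remove [cnr,gadzb] add [rnsgt,lxv,mcf] -> 10 lines: rxlae hct rnsgt lxv mcf wfeo uso uautm wdjhf fniyq
Hunk 6: at line 5 remove [uso,uautm] add [snixx,sjbit] -> 10 lines: rxlae hct rnsgt lxv mcf wfeo snixx sjbit wdjhf fniyq
Hunk 7: at line 2 remove [rnsgt] add [tehqo,cbpio] -> 11 lines: rxlae hct tehqo cbpio lxv mcf wfeo snixx sjbit wdjhf fniyq

Answer: rxlae
hct
tehqo
cbpio
lxv
mcf
wfeo
snixx
sjbit
wdjhf
fniyq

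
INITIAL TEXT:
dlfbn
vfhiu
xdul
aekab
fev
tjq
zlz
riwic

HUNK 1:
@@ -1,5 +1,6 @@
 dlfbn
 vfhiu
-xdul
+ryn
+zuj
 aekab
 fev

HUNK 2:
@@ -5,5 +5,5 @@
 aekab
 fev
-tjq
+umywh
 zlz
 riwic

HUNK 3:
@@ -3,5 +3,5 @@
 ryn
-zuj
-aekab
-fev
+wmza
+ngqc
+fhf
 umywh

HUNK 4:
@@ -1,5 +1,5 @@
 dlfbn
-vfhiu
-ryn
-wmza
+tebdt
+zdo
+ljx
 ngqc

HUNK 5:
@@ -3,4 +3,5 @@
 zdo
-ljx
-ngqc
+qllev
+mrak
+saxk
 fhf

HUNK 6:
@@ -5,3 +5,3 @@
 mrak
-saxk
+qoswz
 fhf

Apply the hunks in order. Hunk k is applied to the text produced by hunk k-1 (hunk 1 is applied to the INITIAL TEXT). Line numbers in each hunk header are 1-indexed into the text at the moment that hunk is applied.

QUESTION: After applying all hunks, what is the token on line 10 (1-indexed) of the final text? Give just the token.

Hunk 1: at line 1 remove [xdul] add [ryn,zuj] -> 9 lines: dlfbn vfhiu ryn zuj aekab fev tjq zlz riwic
Hunk 2: at line 5 remove [tjq] add [umywh] -> 9 lines: dlfbn vfhiu ryn zuj aekab fev umywh zlz riwic
Hunk 3: at line 3 remove [zuj,aekab,fev] add [wmza,ngqc,fhf] -> 9 lines: dlfbn vfhiu ryn wmza ngqc fhf umywh zlz riwic
Hunk 4: at line 1 remove [vfhiu,ryn,wmza] add [tebdt,zdo,ljx] -> 9 lines: dlfbn tebdt zdo ljx ngqc fhf umywh zlz riwic
Hunk 5: at line 3 remove [ljx,ngqc] add [qllev,mrak,saxk] -> 10 lines: dlfbn tebdt zdo qllev mrak saxk fhf umywh zlz riwic
Hunk 6: at line 5 remove [saxk] add [qoswz] -> 10 lines: dlfbn tebdt zdo qllev mrak qoswz fhf umywh zlz riwic
Final line 10: riwic

Answer: riwic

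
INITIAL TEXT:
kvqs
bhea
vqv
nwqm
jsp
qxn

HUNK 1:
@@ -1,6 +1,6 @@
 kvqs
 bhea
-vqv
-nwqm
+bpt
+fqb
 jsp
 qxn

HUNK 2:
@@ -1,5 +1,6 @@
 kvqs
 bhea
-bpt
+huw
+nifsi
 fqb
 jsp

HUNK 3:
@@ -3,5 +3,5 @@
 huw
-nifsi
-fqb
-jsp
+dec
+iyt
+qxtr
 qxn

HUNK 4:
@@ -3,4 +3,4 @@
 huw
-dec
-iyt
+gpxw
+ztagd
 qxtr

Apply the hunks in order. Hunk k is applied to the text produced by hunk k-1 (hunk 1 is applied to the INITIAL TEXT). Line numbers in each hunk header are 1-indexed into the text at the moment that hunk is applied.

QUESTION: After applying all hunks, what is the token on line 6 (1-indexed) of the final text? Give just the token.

Answer: qxtr

Derivation:
Hunk 1: at line 1 remove [vqv,nwqm] add [bpt,fqb] -> 6 lines: kvqs bhea bpt fqb jsp qxn
Hunk 2: at line 1 remove [bpt] add [huw,nifsi] -> 7 lines: kvqs bhea huw nifsi fqb jsp qxn
Hunk 3: at line 3 remove [nifsi,fqb,jsp] add [dec,iyt,qxtr] -> 7 lines: kvqs bhea huw dec iyt qxtr qxn
Hunk 4: at line 3 remove [dec,iyt] add [gpxw,ztagd] -> 7 lines: kvqs bhea huw gpxw ztagd qxtr qxn
Final line 6: qxtr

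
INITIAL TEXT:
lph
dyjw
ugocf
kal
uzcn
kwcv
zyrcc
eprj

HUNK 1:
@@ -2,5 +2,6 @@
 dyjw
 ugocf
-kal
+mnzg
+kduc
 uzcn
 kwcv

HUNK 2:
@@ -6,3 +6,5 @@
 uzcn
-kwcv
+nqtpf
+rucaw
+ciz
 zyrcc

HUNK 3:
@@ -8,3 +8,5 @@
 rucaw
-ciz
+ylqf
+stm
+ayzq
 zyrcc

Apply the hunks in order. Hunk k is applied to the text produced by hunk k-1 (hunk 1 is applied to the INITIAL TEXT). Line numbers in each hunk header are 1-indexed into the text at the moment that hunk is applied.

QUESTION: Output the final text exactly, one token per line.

Hunk 1: at line 2 remove [kal] add [mnzg,kduc] -> 9 lines: lph dyjw ugocf mnzg kduc uzcn kwcv zyrcc eprj
Hunk 2: at line 6 remove [kwcv] add [nqtpf,rucaw,ciz] -> 11 lines: lph dyjw ugocf mnzg kduc uzcn nqtpf rucaw ciz zyrcc eprj
Hunk 3: at line 8 remove [ciz] add [ylqf,stm,ayzq] -> 13 lines: lph dyjw ugocf mnzg kduc uzcn nqtpf rucaw ylqf stm ayzq zyrcc eprj

Answer: lph
dyjw
ugocf
mnzg
kduc
uzcn
nqtpf
rucaw
ylqf
stm
ayzq
zyrcc
eprj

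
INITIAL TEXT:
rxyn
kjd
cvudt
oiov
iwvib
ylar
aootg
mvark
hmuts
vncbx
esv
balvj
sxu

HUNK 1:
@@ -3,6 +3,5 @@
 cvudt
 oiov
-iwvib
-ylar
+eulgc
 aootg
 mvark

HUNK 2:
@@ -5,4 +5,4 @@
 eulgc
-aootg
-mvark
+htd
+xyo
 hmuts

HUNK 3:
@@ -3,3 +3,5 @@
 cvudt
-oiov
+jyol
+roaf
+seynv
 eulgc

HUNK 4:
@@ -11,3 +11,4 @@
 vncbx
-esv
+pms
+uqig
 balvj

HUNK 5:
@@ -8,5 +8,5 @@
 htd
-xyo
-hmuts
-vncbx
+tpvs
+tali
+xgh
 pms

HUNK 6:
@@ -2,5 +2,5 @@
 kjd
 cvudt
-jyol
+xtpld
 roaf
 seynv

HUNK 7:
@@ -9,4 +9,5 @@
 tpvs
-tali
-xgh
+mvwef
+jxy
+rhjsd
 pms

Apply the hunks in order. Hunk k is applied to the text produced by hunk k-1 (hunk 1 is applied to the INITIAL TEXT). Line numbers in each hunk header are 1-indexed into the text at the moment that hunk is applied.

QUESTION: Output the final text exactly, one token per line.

Hunk 1: at line 3 remove [iwvib,ylar] add [eulgc] -> 12 lines: rxyn kjd cvudt oiov eulgc aootg mvark hmuts vncbx esv balvj sxu
Hunk 2: at line 5 remove [aootg,mvark] add [htd,xyo] -> 12 lines: rxyn kjd cvudt oiov eulgc htd xyo hmuts vncbx esv balvj sxu
Hunk 3: at line 3 remove [oiov] add [jyol,roaf,seynv] -> 14 lines: rxyn kjd cvudt jyol roaf seynv eulgc htd xyo hmuts vncbx esv balvj sxu
Hunk 4: at line 11 remove [esv] add [pms,uqig] -> 15 lines: rxyn kjd cvudt jyol roaf seynv eulgc htd xyo hmuts vncbx pms uqig balvj sxu
Hunk 5: at line 8 remove [xyo,hmuts,vncbx] add [tpvs,tali,xgh] -> 15 lines: rxyn kjd cvudt jyol roaf seynv eulgc htd tpvs tali xgh pms uqig balvj sxu
Hunk 6: at line 2 remove [jyol] add [xtpld] -> 15 lines: rxyn kjd cvudt xtpld roaf seynv eulgc htd tpvs tali xgh pms uqig balvj sxu
Hunk 7: at line 9 remove [tali,xgh] add [mvwef,jxy,rhjsd] -> 16 lines: rxyn kjd cvudt xtpld roaf seynv eulgc htd tpvs mvwef jxy rhjsd pms uqig balvj sxu

Answer: rxyn
kjd
cvudt
xtpld
roaf
seynv
eulgc
htd
tpvs
mvwef
jxy
rhjsd
pms
uqig
balvj
sxu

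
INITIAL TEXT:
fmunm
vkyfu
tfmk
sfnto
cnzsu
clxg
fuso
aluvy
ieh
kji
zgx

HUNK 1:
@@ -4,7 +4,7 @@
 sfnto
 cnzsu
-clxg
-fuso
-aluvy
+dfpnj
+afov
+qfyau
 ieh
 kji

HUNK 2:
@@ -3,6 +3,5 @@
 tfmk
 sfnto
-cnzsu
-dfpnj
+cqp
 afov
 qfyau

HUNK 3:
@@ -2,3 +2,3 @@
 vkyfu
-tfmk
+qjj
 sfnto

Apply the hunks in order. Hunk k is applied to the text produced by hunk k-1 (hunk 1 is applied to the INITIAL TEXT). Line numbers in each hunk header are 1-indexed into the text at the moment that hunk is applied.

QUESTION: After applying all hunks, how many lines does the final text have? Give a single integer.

Answer: 10

Derivation:
Hunk 1: at line 4 remove [clxg,fuso,aluvy] add [dfpnj,afov,qfyau] -> 11 lines: fmunm vkyfu tfmk sfnto cnzsu dfpnj afov qfyau ieh kji zgx
Hunk 2: at line 3 remove [cnzsu,dfpnj] add [cqp] -> 10 lines: fmunm vkyfu tfmk sfnto cqp afov qfyau ieh kji zgx
Hunk 3: at line 2 remove [tfmk] add [qjj] -> 10 lines: fmunm vkyfu qjj sfnto cqp afov qfyau ieh kji zgx
Final line count: 10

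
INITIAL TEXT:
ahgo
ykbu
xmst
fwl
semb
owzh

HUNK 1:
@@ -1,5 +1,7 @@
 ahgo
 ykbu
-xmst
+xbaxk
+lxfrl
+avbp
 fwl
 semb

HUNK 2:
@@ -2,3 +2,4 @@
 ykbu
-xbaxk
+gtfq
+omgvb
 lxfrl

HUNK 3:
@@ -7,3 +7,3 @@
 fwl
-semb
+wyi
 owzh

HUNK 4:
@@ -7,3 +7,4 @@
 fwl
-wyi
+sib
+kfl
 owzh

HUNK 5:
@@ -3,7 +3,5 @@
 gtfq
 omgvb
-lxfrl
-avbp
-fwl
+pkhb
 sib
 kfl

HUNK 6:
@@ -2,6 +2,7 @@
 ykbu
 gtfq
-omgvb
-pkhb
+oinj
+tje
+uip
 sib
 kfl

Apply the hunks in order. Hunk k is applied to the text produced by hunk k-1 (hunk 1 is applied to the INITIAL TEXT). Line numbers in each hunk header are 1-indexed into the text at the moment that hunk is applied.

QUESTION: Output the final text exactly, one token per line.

Hunk 1: at line 1 remove [xmst] add [xbaxk,lxfrl,avbp] -> 8 lines: ahgo ykbu xbaxk lxfrl avbp fwl semb owzh
Hunk 2: at line 2 remove [xbaxk] add [gtfq,omgvb] -> 9 lines: ahgo ykbu gtfq omgvb lxfrl avbp fwl semb owzh
Hunk 3: at line 7 remove [semb] add [wyi] -> 9 lines: ahgo ykbu gtfq omgvb lxfrl avbp fwl wyi owzh
Hunk 4: at line 7 remove [wyi] add [sib,kfl] -> 10 lines: ahgo ykbu gtfq omgvb lxfrl avbp fwl sib kfl owzh
Hunk 5: at line 3 remove [lxfrl,avbp,fwl] add [pkhb] -> 8 lines: ahgo ykbu gtfq omgvb pkhb sib kfl owzh
Hunk 6: at line 2 remove [omgvb,pkhb] add [oinj,tje,uip] -> 9 lines: ahgo ykbu gtfq oinj tje uip sib kfl owzh

Answer: ahgo
ykbu
gtfq
oinj
tje
uip
sib
kfl
owzh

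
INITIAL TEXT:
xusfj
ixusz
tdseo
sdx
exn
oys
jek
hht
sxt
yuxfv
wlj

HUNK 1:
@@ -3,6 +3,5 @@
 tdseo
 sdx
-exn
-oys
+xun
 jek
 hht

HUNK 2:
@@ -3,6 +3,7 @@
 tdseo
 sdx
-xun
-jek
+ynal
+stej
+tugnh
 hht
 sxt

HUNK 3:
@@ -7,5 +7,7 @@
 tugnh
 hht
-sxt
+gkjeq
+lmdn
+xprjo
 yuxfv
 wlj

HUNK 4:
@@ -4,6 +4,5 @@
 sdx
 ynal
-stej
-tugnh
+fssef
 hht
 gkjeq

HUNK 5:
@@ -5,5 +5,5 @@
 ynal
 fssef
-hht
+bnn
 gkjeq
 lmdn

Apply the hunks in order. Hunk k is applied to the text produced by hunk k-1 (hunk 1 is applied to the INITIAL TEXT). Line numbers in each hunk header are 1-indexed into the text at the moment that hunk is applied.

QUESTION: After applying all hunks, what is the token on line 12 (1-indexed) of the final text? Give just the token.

Hunk 1: at line 3 remove [exn,oys] add [xun] -> 10 lines: xusfj ixusz tdseo sdx xun jek hht sxt yuxfv wlj
Hunk 2: at line 3 remove [xun,jek] add [ynal,stej,tugnh] -> 11 lines: xusfj ixusz tdseo sdx ynal stej tugnh hht sxt yuxfv wlj
Hunk 3: at line 7 remove [sxt] add [gkjeq,lmdn,xprjo] -> 13 lines: xusfj ixusz tdseo sdx ynal stej tugnh hht gkjeq lmdn xprjo yuxfv wlj
Hunk 4: at line 4 remove [stej,tugnh] add [fssef] -> 12 lines: xusfj ixusz tdseo sdx ynal fssef hht gkjeq lmdn xprjo yuxfv wlj
Hunk 5: at line 5 remove [hht] add [bnn] -> 12 lines: xusfj ixusz tdseo sdx ynal fssef bnn gkjeq lmdn xprjo yuxfv wlj
Final line 12: wlj

Answer: wlj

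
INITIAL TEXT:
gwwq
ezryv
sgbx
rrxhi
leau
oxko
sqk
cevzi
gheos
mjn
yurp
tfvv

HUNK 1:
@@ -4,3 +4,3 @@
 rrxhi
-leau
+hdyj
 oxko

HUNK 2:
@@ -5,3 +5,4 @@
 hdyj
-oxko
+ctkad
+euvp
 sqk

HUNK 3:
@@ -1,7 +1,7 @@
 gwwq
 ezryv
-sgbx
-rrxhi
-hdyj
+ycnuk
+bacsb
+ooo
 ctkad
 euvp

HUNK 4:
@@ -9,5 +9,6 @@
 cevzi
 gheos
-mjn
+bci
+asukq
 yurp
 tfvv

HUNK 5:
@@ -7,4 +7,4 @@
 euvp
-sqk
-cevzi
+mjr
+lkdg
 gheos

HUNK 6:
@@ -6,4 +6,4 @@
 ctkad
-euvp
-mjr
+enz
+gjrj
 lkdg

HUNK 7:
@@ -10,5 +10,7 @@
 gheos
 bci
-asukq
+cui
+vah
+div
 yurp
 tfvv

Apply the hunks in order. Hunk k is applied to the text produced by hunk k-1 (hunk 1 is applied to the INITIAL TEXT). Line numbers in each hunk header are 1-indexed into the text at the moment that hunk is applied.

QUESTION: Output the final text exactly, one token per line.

Answer: gwwq
ezryv
ycnuk
bacsb
ooo
ctkad
enz
gjrj
lkdg
gheos
bci
cui
vah
div
yurp
tfvv

Derivation:
Hunk 1: at line 4 remove [leau] add [hdyj] -> 12 lines: gwwq ezryv sgbx rrxhi hdyj oxko sqk cevzi gheos mjn yurp tfvv
Hunk 2: at line 5 remove [oxko] add [ctkad,euvp] -> 13 lines: gwwq ezryv sgbx rrxhi hdyj ctkad euvp sqk cevzi gheos mjn yurp tfvv
Hunk 3: at line 1 remove [sgbx,rrxhi,hdyj] add [ycnuk,bacsb,ooo] -> 13 lines: gwwq ezryv ycnuk bacsb ooo ctkad euvp sqk cevzi gheos mjn yurp tfvv
Hunk 4: at line 9 remove [mjn] add [bci,asukq] -> 14 lines: gwwq ezryv ycnuk bacsb ooo ctkad euvp sqk cevzi gheos bci asukq yurp tfvv
Hunk 5: at line 7 remove [sqk,cevzi] add [mjr,lkdg] -> 14 lines: gwwq ezryv ycnuk bacsb ooo ctkad euvp mjr lkdg gheos bci asukq yurp tfvv
Hunk 6: at line 6 remove [euvp,mjr] add [enz,gjrj] -> 14 lines: gwwq ezryv ycnuk bacsb ooo ctkad enz gjrj lkdg gheos bci asukq yurp tfvv
Hunk 7: at line 10 remove [asukq] add [cui,vah,div] -> 16 lines: gwwq ezryv ycnuk bacsb ooo ctkad enz gjrj lkdg gheos bci cui vah div yurp tfvv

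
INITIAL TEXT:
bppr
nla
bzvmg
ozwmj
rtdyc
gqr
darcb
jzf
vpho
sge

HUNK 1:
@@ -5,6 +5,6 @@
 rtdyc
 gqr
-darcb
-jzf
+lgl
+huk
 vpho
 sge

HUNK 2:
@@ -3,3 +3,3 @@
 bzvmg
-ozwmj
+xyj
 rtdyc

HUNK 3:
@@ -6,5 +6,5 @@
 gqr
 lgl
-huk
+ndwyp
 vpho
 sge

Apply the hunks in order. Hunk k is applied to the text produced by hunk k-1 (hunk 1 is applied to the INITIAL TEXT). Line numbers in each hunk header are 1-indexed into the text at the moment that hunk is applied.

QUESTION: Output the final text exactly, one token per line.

Answer: bppr
nla
bzvmg
xyj
rtdyc
gqr
lgl
ndwyp
vpho
sge

Derivation:
Hunk 1: at line 5 remove [darcb,jzf] add [lgl,huk] -> 10 lines: bppr nla bzvmg ozwmj rtdyc gqr lgl huk vpho sge
Hunk 2: at line 3 remove [ozwmj] add [xyj] -> 10 lines: bppr nla bzvmg xyj rtdyc gqr lgl huk vpho sge
Hunk 3: at line 6 remove [huk] add [ndwyp] -> 10 lines: bppr nla bzvmg xyj rtdyc gqr lgl ndwyp vpho sge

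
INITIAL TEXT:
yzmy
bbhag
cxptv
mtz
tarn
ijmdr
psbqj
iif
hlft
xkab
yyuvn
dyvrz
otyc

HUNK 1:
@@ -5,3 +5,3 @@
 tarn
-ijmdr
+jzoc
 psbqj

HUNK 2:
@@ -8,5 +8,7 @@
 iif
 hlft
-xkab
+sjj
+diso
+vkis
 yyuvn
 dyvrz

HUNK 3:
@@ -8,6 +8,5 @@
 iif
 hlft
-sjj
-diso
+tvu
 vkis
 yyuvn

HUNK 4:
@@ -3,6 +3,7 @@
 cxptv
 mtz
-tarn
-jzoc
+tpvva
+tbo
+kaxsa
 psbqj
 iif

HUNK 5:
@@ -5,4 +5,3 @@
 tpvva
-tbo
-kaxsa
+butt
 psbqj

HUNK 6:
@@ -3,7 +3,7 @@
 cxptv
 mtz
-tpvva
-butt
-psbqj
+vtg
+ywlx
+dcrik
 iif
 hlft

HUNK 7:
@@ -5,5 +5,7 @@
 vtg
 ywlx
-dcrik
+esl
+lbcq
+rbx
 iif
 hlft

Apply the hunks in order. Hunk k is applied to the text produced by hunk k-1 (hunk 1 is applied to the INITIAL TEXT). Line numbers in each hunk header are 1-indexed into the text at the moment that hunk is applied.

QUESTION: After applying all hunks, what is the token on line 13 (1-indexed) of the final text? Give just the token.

Answer: vkis

Derivation:
Hunk 1: at line 5 remove [ijmdr] add [jzoc] -> 13 lines: yzmy bbhag cxptv mtz tarn jzoc psbqj iif hlft xkab yyuvn dyvrz otyc
Hunk 2: at line 8 remove [xkab] add [sjj,diso,vkis] -> 15 lines: yzmy bbhag cxptv mtz tarn jzoc psbqj iif hlft sjj diso vkis yyuvn dyvrz otyc
Hunk 3: at line 8 remove [sjj,diso] add [tvu] -> 14 lines: yzmy bbhag cxptv mtz tarn jzoc psbqj iif hlft tvu vkis yyuvn dyvrz otyc
Hunk 4: at line 3 remove [tarn,jzoc] add [tpvva,tbo,kaxsa] -> 15 lines: yzmy bbhag cxptv mtz tpvva tbo kaxsa psbqj iif hlft tvu vkis yyuvn dyvrz otyc
Hunk 5: at line 5 remove [tbo,kaxsa] add [butt] -> 14 lines: yzmy bbhag cxptv mtz tpvva butt psbqj iif hlft tvu vkis yyuvn dyvrz otyc
Hunk 6: at line 3 remove [tpvva,butt,psbqj] add [vtg,ywlx,dcrik] -> 14 lines: yzmy bbhag cxptv mtz vtg ywlx dcrik iif hlft tvu vkis yyuvn dyvrz otyc
Hunk 7: at line 5 remove [dcrik] add [esl,lbcq,rbx] -> 16 lines: yzmy bbhag cxptv mtz vtg ywlx esl lbcq rbx iif hlft tvu vkis yyuvn dyvrz otyc
Final line 13: vkis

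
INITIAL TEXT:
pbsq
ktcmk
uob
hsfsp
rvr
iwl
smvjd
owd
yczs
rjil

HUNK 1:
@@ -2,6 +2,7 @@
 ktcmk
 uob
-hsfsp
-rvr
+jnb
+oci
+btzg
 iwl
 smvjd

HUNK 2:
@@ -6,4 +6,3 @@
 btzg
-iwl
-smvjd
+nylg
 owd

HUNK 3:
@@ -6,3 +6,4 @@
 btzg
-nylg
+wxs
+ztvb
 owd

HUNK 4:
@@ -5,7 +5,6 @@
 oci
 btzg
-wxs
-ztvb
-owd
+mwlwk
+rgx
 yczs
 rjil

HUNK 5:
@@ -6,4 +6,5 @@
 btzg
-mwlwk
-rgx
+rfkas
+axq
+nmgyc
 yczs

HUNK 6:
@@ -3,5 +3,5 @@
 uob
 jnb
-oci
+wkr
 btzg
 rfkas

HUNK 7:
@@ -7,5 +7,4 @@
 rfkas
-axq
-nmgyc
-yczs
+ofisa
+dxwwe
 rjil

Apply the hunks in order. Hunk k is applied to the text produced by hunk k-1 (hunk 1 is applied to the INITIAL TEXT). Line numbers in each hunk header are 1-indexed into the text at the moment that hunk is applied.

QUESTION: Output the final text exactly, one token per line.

Answer: pbsq
ktcmk
uob
jnb
wkr
btzg
rfkas
ofisa
dxwwe
rjil

Derivation:
Hunk 1: at line 2 remove [hsfsp,rvr] add [jnb,oci,btzg] -> 11 lines: pbsq ktcmk uob jnb oci btzg iwl smvjd owd yczs rjil
Hunk 2: at line 6 remove [iwl,smvjd] add [nylg] -> 10 lines: pbsq ktcmk uob jnb oci btzg nylg owd yczs rjil
Hunk 3: at line 6 remove [nylg] add [wxs,ztvb] -> 11 lines: pbsq ktcmk uob jnb oci btzg wxs ztvb owd yczs rjil
Hunk 4: at line 5 remove [wxs,ztvb,owd] add [mwlwk,rgx] -> 10 lines: pbsq ktcmk uob jnb oci btzg mwlwk rgx yczs rjil
Hunk 5: at line 6 remove [mwlwk,rgx] add [rfkas,axq,nmgyc] -> 11 lines: pbsq ktcmk uob jnb oci btzg rfkas axq nmgyc yczs rjil
Hunk 6: at line 3 remove [oci] add [wkr] -> 11 lines: pbsq ktcmk uob jnb wkr btzg rfkas axq nmgyc yczs rjil
Hunk 7: at line 7 remove [axq,nmgyc,yczs] add [ofisa,dxwwe] -> 10 lines: pbsq ktcmk uob jnb wkr btzg rfkas ofisa dxwwe rjil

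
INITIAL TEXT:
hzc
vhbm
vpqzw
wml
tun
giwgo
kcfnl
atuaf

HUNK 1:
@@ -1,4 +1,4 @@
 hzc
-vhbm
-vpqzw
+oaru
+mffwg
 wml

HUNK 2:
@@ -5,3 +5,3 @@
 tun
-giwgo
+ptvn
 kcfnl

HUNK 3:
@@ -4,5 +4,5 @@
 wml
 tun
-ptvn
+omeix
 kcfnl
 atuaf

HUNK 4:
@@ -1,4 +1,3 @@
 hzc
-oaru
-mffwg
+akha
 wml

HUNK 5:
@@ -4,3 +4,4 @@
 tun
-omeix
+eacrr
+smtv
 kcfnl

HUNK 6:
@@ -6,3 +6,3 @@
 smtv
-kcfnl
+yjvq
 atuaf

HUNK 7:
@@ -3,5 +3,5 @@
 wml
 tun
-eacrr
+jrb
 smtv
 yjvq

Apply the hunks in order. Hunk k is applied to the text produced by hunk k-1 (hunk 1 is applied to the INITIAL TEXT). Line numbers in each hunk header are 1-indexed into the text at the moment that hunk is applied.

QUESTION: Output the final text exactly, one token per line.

Hunk 1: at line 1 remove [vhbm,vpqzw] add [oaru,mffwg] -> 8 lines: hzc oaru mffwg wml tun giwgo kcfnl atuaf
Hunk 2: at line 5 remove [giwgo] add [ptvn] -> 8 lines: hzc oaru mffwg wml tun ptvn kcfnl atuaf
Hunk 3: at line 4 remove [ptvn] add [omeix] -> 8 lines: hzc oaru mffwg wml tun omeix kcfnl atuaf
Hunk 4: at line 1 remove [oaru,mffwg] add [akha] -> 7 lines: hzc akha wml tun omeix kcfnl atuaf
Hunk 5: at line 4 remove [omeix] add [eacrr,smtv] -> 8 lines: hzc akha wml tun eacrr smtv kcfnl atuaf
Hunk 6: at line 6 remove [kcfnl] add [yjvq] -> 8 lines: hzc akha wml tun eacrr smtv yjvq atuaf
Hunk 7: at line 3 remove [eacrr] add [jrb] -> 8 lines: hzc akha wml tun jrb smtv yjvq atuaf

Answer: hzc
akha
wml
tun
jrb
smtv
yjvq
atuaf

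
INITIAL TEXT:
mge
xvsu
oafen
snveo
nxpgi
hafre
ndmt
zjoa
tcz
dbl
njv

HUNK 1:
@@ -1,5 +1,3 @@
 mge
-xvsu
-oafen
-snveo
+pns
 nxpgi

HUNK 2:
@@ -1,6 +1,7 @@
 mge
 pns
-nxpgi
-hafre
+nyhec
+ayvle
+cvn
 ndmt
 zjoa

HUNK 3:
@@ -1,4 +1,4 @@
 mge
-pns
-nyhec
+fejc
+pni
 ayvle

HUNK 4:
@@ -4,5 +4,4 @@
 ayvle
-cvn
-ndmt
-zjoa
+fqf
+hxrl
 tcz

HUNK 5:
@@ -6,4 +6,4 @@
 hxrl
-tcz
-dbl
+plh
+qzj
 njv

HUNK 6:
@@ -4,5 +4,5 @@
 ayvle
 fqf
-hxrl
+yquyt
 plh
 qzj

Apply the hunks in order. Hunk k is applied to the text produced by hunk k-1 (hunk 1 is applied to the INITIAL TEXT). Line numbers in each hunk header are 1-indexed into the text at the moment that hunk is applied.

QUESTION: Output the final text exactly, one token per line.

Answer: mge
fejc
pni
ayvle
fqf
yquyt
plh
qzj
njv

Derivation:
Hunk 1: at line 1 remove [xvsu,oafen,snveo] add [pns] -> 9 lines: mge pns nxpgi hafre ndmt zjoa tcz dbl njv
Hunk 2: at line 1 remove [nxpgi,hafre] add [nyhec,ayvle,cvn] -> 10 lines: mge pns nyhec ayvle cvn ndmt zjoa tcz dbl njv
Hunk 3: at line 1 remove [pns,nyhec] add [fejc,pni] -> 10 lines: mge fejc pni ayvle cvn ndmt zjoa tcz dbl njv
Hunk 4: at line 4 remove [cvn,ndmt,zjoa] add [fqf,hxrl] -> 9 lines: mge fejc pni ayvle fqf hxrl tcz dbl njv
Hunk 5: at line 6 remove [tcz,dbl] add [plh,qzj] -> 9 lines: mge fejc pni ayvle fqf hxrl plh qzj njv
Hunk 6: at line 4 remove [hxrl] add [yquyt] -> 9 lines: mge fejc pni ayvle fqf yquyt plh qzj njv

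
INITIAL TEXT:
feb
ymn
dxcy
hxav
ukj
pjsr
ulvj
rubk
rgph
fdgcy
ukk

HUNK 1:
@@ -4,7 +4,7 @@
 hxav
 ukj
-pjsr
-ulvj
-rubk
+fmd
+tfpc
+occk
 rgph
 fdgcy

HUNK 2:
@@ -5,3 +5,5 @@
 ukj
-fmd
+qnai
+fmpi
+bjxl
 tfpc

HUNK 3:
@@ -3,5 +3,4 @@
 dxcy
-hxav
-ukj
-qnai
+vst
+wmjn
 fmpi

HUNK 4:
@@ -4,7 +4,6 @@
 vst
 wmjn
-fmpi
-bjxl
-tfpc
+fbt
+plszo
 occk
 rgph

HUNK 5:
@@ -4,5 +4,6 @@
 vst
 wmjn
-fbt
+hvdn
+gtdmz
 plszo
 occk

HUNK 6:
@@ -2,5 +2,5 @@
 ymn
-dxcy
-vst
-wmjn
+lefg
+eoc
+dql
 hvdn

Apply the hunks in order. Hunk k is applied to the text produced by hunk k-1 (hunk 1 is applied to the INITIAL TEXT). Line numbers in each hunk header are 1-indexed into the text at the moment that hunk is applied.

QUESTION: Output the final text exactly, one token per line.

Answer: feb
ymn
lefg
eoc
dql
hvdn
gtdmz
plszo
occk
rgph
fdgcy
ukk

Derivation:
Hunk 1: at line 4 remove [pjsr,ulvj,rubk] add [fmd,tfpc,occk] -> 11 lines: feb ymn dxcy hxav ukj fmd tfpc occk rgph fdgcy ukk
Hunk 2: at line 5 remove [fmd] add [qnai,fmpi,bjxl] -> 13 lines: feb ymn dxcy hxav ukj qnai fmpi bjxl tfpc occk rgph fdgcy ukk
Hunk 3: at line 3 remove [hxav,ukj,qnai] add [vst,wmjn] -> 12 lines: feb ymn dxcy vst wmjn fmpi bjxl tfpc occk rgph fdgcy ukk
Hunk 4: at line 4 remove [fmpi,bjxl,tfpc] add [fbt,plszo] -> 11 lines: feb ymn dxcy vst wmjn fbt plszo occk rgph fdgcy ukk
Hunk 5: at line 4 remove [fbt] add [hvdn,gtdmz] -> 12 lines: feb ymn dxcy vst wmjn hvdn gtdmz plszo occk rgph fdgcy ukk
Hunk 6: at line 2 remove [dxcy,vst,wmjn] add [lefg,eoc,dql] -> 12 lines: feb ymn lefg eoc dql hvdn gtdmz plszo occk rgph fdgcy ukk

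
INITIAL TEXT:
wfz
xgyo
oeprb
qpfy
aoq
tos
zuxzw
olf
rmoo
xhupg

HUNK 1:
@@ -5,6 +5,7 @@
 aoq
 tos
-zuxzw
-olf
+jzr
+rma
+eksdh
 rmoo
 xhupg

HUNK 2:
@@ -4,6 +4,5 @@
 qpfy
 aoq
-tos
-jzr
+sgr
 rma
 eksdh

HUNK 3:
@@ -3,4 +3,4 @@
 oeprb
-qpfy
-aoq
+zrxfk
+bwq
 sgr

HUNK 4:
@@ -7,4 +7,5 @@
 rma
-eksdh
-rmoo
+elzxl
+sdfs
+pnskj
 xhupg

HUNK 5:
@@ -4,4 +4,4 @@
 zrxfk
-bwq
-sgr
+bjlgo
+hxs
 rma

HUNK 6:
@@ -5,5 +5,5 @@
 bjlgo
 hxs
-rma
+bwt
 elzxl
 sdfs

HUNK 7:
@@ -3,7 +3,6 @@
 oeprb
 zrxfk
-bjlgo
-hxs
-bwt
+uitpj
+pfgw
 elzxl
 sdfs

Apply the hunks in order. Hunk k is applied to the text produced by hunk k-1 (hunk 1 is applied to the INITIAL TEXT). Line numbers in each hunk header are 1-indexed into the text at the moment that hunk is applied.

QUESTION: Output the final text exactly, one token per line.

Answer: wfz
xgyo
oeprb
zrxfk
uitpj
pfgw
elzxl
sdfs
pnskj
xhupg

Derivation:
Hunk 1: at line 5 remove [zuxzw,olf] add [jzr,rma,eksdh] -> 11 lines: wfz xgyo oeprb qpfy aoq tos jzr rma eksdh rmoo xhupg
Hunk 2: at line 4 remove [tos,jzr] add [sgr] -> 10 lines: wfz xgyo oeprb qpfy aoq sgr rma eksdh rmoo xhupg
Hunk 3: at line 3 remove [qpfy,aoq] add [zrxfk,bwq] -> 10 lines: wfz xgyo oeprb zrxfk bwq sgr rma eksdh rmoo xhupg
Hunk 4: at line 7 remove [eksdh,rmoo] add [elzxl,sdfs,pnskj] -> 11 lines: wfz xgyo oeprb zrxfk bwq sgr rma elzxl sdfs pnskj xhupg
Hunk 5: at line 4 remove [bwq,sgr] add [bjlgo,hxs] -> 11 lines: wfz xgyo oeprb zrxfk bjlgo hxs rma elzxl sdfs pnskj xhupg
Hunk 6: at line 5 remove [rma] add [bwt] -> 11 lines: wfz xgyo oeprb zrxfk bjlgo hxs bwt elzxl sdfs pnskj xhupg
Hunk 7: at line 3 remove [bjlgo,hxs,bwt] add [uitpj,pfgw] -> 10 lines: wfz xgyo oeprb zrxfk uitpj pfgw elzxl sdfs pnskj xhupg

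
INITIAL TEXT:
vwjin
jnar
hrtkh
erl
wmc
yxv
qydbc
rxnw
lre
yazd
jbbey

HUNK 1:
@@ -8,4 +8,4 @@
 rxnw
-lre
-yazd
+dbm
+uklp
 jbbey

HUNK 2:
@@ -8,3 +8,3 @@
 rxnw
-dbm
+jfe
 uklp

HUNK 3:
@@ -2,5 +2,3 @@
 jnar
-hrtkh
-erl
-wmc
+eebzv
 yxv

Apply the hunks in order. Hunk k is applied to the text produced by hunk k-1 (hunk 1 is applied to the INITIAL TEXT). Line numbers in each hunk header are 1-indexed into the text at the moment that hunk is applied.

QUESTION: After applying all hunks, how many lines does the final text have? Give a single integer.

Hunk 1: at line 8 remove [lre,yazd] add [dbm,uklp] -> 11 lines: vwjin jnar hrtkh erl wmc yxv qydbc rxnw dbm uklp jbbey
Hunk 2: at line 8 remove [dbm] add [jfe] -> 11 lines: vwjin jnar hrtkh erl wmc yxv qydbc rxnw jfe uklp jbbey
Hunk 3: at line 2 remove [hrtkh,erl,wmc] add [eebzv] -> 9 lines: vwjin jnar eebzv yxv qydbc rxnw jfe uklp jbbey
Final line count: 9

Answer: 9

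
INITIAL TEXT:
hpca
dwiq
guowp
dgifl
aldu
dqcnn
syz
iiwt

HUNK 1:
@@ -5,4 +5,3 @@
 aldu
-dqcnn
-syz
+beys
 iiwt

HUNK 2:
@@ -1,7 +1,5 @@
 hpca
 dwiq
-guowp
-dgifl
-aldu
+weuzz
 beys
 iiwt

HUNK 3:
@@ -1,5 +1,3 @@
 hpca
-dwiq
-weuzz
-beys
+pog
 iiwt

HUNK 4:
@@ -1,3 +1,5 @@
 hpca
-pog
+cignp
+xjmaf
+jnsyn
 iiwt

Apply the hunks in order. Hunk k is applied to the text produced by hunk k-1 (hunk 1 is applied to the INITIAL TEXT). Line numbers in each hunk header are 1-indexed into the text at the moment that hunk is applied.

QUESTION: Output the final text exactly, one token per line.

Answer: hpca
cignp
xjmaf
jnsyn
iiwt

Derivation:
Hunk 1: at line 5 remove [dqcnn,syz] add [beys] -> 7 lines: hpca dwiq guowp dgifl aldu beys iiwt
Hunk 2: at line 1 remove [guowp,dgifl,aldu] add [weuzz] -> 5 lines: hpca dwiq weuzz beys iiwt
Hunk 3: at line 1 remove [dwiq,weuzz,beys] add [pog] -> 3 lines: hpca pog iiwt
Hunk 4: at line 1 remove [pog] add [cignp,xjmaf,jnsyn] -> 5 lines: hpca cignp xjmaf jnsyn iiwt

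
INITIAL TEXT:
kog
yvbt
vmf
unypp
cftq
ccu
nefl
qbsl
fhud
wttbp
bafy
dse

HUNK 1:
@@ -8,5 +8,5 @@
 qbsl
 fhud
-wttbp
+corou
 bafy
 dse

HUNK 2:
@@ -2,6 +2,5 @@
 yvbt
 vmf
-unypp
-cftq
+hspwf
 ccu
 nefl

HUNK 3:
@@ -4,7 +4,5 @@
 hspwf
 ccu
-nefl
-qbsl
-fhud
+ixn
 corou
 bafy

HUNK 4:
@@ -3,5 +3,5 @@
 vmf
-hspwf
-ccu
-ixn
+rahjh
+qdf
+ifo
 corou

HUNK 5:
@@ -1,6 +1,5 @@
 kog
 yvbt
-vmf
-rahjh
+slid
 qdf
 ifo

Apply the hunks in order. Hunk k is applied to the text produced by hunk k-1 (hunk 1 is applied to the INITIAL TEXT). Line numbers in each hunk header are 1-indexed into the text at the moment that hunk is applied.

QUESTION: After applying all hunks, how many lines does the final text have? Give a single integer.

Hunk 1: at line 8 remove [wttbp] add [corou] -> 12 lines: kog yvbt vmf unypp cftq ccu nefl qbsl fhud corou bafy dse
Hunk 2: at line 2 remove [unypp,cftq] add [hspwf] -> 11 lines: kog yvbt vmf hspwf ccu nefl qbsl fhud corou bafy dse
Hunk 3: at line 4 remove [nefl,qbsl,fhud] add [ixn] -> 9 lines: kog yvbt vmf hspwf ccu ixn corou bafy dse
Hunk 4: at line 3 remove [hspwf,ccu,ixn] add [rahjh,qdf,ifo] -> 9 lines: kog yvbt vmf rahjh qdf ifo corou bafy dse
Hunk 5: at line 1 remove [vmf,rahjh] add [slid] -> 8 lines: kog yvbt slid qdf ifo corou bafy dse
Final line count: 8

Answer: 8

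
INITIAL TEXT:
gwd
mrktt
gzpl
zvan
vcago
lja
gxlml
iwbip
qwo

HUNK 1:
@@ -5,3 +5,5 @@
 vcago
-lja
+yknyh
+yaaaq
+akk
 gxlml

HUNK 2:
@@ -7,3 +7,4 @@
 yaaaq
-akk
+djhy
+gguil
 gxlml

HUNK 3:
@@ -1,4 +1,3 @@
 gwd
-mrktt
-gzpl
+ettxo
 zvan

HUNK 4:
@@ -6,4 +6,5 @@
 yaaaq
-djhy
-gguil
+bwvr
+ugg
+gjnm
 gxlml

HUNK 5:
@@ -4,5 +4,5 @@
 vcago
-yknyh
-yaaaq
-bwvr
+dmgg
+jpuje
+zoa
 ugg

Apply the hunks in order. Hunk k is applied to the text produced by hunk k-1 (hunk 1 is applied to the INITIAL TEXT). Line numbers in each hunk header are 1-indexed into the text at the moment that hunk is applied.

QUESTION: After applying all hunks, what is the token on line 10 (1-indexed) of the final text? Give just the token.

Answer: gxlml

Derivation:
Hunk 1: at line 5 remove [lja] add [yknyh,yaaaq,akk] -> 11 lines: gwd mrktt gzpl zvan vcago yknyh yaaaq akk gxlml iwbip qwo
Hunk 2: at line 7 remove [akk] add [djhy,gguil] -> 12 lines: gwd mrktt gzpl zvan vcago yknyh yaaaq djhy gguil gxlml iwbip qwo
Hunk 3: at line 1 remove [mrktt,gzpl] add [ettxo] -> 11 lines: gwd ettxo zvan vcago yknyh yaaaq djhy gguil gxlml iwbip qwo
Hunk 4: at line 6 remove [djhy,gguil] add [bwvr,ugg,gjnm] -> 12 lines: gwd ettxo zvan vcago yknyh yaaaq bwvr ugg gjnm gxlml iwbip qwo
Hunk 5: at line 4 remove [yknyh,yaaaq,bwvr] add [dmgg,jpuje,zoa] -> 12 lines: gwd ettxo zvan vcago dmgg jpuje zoa ugg gjnm gxlml iwbip qwo
Final line 10: gxlml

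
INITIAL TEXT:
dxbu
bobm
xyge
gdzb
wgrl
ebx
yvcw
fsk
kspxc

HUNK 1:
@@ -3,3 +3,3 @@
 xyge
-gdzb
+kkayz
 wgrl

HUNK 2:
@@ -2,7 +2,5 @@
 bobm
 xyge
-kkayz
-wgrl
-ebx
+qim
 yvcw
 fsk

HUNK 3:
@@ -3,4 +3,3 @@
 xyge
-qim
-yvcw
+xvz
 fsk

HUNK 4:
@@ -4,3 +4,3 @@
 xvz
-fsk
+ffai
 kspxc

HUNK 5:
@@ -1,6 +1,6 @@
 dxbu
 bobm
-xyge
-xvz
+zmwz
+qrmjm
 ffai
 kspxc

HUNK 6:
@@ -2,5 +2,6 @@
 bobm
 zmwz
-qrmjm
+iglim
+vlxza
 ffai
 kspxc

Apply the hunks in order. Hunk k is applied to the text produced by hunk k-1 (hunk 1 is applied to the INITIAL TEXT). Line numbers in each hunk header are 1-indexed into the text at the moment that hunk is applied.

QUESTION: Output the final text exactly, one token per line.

Answer: dxbu
bobm
zmwz
iglim
vlxza
ffai
kspxc

Derivation:
Hunk 1: at line 3 remove [gdzb] add [kkayz] -> 9 lines: dxbu bobm xyge kkayz wgrl ebx yvcw fsk kspxc
Hunk 2: at line 2 remove [kkayz,wgrl,ebx] add [qim] -> 7 lines: dxbu bobm xyge qim yvcw fsk kspxc
Hunk 3: at line 3 remove [qim,yvcw] add [xvz] -> 6 lines: dxbu bobm xyge xvz fsk kspxc
Hunk 4: at line 4 remove [fsk] add [ffai] -> 6 lines: dxbu bobm xyge xvz ffai kspxc
Hunk 5: at line 1 remove [xyge,xvz] add [zmwz,qrmjm] -> 6 lines: dxbu bobm zmwz qrmjm ffai kspxc
Hunk 6: at line 2 remove [qrmjm] add [iglim,vlxza] -> 7 lines: dxbu bobm zmwz iglim vlxza ffai kspxc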